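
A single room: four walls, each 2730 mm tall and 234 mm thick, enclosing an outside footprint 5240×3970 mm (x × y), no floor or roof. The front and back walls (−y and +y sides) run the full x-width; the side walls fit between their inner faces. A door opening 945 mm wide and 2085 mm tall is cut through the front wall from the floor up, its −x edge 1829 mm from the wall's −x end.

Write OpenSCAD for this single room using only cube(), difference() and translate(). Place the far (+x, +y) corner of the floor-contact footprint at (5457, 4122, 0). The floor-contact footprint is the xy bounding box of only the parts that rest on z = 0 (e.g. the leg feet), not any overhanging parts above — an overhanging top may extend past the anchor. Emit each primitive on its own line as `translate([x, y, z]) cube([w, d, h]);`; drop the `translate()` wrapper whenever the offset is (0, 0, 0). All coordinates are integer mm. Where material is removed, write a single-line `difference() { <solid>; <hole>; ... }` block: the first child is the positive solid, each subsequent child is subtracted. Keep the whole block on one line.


difference() { translate([217, 152, 0]) cube([5240, 234, 2730]); translate([2046, 152, 0]) cube([945, 234, 2085]); }
translate([217, 3888, 0]) cube([5240, 234, 2730]);
translate([217, 386, 0]) cube([234, 3502, 2730]);
translate([5223, 386, 0]) cube([234, 3502, 2730]);


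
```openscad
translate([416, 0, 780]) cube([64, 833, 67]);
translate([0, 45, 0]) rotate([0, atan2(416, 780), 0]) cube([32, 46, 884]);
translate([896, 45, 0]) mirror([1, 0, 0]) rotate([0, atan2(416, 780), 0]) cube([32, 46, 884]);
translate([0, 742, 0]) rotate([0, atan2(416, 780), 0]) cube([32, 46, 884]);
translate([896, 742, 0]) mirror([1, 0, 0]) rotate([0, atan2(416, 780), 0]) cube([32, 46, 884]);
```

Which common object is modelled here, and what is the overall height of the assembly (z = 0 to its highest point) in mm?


A sawhorse. The overall height is 847 mm.

A beam across two mirrored pairs of raked legs — a sawhorse. The beam's underside is at z = 780 (matching the legs' vertical rise in atan2(416, 780)) and the beam is 67 mm tall, so its top is at 780 + 67 = 847 mm. The raked legs top out at the beam's underside, so that is the highest point.


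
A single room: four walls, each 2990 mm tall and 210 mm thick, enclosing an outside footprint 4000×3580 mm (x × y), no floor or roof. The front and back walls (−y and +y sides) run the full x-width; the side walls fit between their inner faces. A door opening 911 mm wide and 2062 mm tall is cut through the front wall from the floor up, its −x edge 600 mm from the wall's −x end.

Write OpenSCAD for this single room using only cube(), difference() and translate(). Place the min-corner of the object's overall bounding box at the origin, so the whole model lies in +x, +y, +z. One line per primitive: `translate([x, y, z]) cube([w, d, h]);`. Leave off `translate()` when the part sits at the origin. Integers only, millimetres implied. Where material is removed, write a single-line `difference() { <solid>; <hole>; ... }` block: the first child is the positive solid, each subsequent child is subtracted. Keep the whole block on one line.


difference() { cube([4000, 210, 2990]); translate([600, 0, 0]) cube([911, 210, 2062]); }
translate([0, 3370, 0]) cube([4000, 210, 2990]);
translate([0, 210, 0]) cube([210, 3160, 2990]);
translate([3790, 210, 0]) cube([210, 3160, 2990]);


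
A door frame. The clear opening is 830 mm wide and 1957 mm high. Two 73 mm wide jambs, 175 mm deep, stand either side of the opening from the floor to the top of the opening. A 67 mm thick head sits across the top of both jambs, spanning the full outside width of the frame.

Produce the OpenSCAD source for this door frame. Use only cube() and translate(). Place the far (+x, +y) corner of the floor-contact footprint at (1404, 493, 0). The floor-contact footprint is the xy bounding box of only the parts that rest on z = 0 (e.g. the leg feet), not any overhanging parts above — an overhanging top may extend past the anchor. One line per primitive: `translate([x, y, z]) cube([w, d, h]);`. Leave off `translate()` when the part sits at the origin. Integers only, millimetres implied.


translate([428, 318, 0]) cube([73, 175, 1957]);
translate([1331, 318, 0]) cube([73, 175, 1957]);
translate([428, 318, 1957]) cube([976, 175, 67]);


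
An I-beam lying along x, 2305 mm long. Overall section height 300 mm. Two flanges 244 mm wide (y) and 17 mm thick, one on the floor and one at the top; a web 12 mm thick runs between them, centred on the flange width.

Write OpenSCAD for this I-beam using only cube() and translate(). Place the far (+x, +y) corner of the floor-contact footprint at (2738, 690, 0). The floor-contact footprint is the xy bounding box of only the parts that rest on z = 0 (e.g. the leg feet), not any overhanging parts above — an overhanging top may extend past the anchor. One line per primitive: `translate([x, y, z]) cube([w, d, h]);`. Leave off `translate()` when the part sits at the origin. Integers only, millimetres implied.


translate([433, 446, 0]) cube([2305, 244, 17]);
translate([433, 562, 17]) cube([2305, 12, 266]);
translate([433, 446, 283]) cube([2305, 244, 17]);


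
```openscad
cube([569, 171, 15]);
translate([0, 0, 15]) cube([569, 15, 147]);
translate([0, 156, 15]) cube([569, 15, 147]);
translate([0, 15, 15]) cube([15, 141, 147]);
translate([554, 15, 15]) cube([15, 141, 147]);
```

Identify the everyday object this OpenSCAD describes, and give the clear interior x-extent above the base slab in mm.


An open box. The internal width is 539 mm.

A 569×171 base slab with four walls standing on it — an open box. The base is 569 mm wide and the walls are 15 mm thick, so the internal width is 569 − 2 × 15 = 539 mm.


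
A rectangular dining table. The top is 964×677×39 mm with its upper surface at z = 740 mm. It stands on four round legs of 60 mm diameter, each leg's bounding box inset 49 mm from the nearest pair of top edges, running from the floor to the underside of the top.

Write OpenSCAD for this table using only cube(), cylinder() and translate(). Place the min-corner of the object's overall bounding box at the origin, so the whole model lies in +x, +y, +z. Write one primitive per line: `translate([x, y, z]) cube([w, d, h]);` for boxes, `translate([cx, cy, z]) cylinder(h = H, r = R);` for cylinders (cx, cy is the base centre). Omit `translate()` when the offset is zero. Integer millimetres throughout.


// leg_h = 740 - 39 = 701
translate([0, 0, 701]) cube([964, 677, 39]);
translate([79, 79, 0]) cylinder(h = 701, r = 30);
translate([885, 79, 0]) cylinder(h = 701, r = 30);
translate([79, 598, 0]) cylinder(h = 701, r = 30);
translate([885, 598, 0]) cylinder(h = 701, r = 30);


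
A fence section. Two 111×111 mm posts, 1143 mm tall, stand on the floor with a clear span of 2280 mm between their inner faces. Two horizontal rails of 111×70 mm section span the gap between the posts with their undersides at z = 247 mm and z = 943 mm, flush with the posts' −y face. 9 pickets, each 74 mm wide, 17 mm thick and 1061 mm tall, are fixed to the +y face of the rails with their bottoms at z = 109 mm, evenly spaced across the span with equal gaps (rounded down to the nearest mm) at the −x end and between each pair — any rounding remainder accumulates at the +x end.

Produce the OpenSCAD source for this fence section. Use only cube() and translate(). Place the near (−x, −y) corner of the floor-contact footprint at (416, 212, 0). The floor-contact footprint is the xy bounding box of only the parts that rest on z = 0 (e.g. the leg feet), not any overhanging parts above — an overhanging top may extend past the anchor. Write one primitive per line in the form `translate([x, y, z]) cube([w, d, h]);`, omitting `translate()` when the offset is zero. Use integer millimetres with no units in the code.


translate([416, 212, 0]) cube([111, 111, 1143]);
translate([2807, 212, 0]) cube([111, 111, 1143]);
translate([527, 212, 247]) cube([2280, 111, 70]);
translate([527, 212, 943]) cube([2280, 111, 70]);
translate([688, 323, 109]) cube([74, 17, 1061]);
translate([923, 323, 109]) cube([74, 17, 1061]);
translate([1158, 323, 109]) cube([74, 17, 1061]);
translate([1393, 323, 109]) cube([74, 17, 1061]);
translate([1628, 323, 109]) cube([74, 17, 1061]);
translate([1863, 323, 109]) cube([74, 17, 1061]);
translate([2098, 323, 109]) cube([74, 17, 1061]);
translate([2333, 323, 109]) cube([74, 17, 1061]);
translate([2568, 323, 109]) cube([74, 17, 1061]);


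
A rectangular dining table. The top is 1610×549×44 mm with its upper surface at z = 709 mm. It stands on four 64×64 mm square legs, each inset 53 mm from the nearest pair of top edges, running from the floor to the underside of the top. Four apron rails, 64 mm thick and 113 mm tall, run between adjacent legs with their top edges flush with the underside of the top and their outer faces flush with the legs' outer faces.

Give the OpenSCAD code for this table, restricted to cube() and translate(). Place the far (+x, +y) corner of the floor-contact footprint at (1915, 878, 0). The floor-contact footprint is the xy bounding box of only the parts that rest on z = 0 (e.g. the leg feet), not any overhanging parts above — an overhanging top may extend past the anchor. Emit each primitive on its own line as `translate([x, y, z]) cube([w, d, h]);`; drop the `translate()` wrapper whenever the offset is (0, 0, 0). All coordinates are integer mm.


translate([358, 382, 665]) cube([1610, 549, 44]);
translate([411, 435, 0]) cube([64, 64, 665]);
translate([1851, 435, 0]) cube([64, 64, 665]);
translate([411, 814, 0]) cube([64, 64, 665]);
translate([1851, 814, 0]) cube([64, 64, 665]);
translate([475, 435, 552]) cube([1376, 64, 113]);
translate([475, 814, 552]) cube([1376, 64, 113]);
translate([411, 499, 552]) cube([64, 315, 113]);
translate([1851, 499, 552]) cube([64, 315, 113]);


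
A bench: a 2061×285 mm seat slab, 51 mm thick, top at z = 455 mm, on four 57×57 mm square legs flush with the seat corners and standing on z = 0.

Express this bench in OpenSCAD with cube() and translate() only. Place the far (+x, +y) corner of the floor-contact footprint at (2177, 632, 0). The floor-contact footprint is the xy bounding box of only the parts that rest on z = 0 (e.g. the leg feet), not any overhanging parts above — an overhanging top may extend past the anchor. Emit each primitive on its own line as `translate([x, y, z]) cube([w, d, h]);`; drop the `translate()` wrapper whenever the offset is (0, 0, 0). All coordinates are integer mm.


translate([116, 347, 404]) cube([2061, 285, 51]);
translate([116, 347, 0]) cube([57, 57, 404]);
translate([116, 575, 0]) cube([57, 57, 404]);
translate([2120, 347, 0]) cube([57, 57, 404]);
translate([2120, 575, 0]) cube([57, 57, 404]);


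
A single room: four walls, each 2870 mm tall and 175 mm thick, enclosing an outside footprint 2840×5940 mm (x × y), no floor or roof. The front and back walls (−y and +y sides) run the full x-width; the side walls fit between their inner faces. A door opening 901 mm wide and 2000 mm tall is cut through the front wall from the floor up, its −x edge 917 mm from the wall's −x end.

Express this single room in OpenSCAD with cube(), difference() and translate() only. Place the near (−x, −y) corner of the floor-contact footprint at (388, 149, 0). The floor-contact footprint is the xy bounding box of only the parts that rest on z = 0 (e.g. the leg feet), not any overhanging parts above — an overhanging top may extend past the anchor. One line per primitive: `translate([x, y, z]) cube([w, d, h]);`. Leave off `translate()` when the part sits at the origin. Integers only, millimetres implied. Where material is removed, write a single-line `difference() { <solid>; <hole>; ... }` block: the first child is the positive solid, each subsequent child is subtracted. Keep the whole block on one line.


difference() { translate([388, 149, 0]) cube([2840, 175, 2870]); translate([1305, 149, 0]) cube([901, 175, 2000]); }
translate([388, 5914, 0]) cube([2840, 175, 2870]);
translate([388, 324, 0]) cube([175, 5590, 2870]);
translate([3053, 324, 0]) cube([175, 5590, 2870]);


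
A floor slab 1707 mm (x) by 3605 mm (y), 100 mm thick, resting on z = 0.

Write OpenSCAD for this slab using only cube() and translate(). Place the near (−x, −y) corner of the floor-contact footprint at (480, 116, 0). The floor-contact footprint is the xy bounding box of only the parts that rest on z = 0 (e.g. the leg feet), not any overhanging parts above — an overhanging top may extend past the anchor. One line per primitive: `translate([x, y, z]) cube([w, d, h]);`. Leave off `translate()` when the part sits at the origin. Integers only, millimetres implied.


translate([480, 116, 0]) cube([1707, 3605, 100]);


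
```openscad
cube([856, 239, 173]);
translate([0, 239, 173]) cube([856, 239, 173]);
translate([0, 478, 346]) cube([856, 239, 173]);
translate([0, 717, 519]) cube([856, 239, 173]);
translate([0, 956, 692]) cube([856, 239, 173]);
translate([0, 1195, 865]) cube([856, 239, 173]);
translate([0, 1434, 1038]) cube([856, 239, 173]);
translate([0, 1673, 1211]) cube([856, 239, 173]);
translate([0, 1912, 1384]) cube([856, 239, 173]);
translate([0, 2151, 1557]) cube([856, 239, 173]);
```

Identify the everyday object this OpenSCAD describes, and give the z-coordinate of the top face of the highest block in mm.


A staircase. The total rise is 1730 mm.

10 identical blocks, each offset up and back from the previous — a staircase. Each step is 173 mm tall and there are 10 of them, so the total rise is 10 × 173 = 1730 mm.


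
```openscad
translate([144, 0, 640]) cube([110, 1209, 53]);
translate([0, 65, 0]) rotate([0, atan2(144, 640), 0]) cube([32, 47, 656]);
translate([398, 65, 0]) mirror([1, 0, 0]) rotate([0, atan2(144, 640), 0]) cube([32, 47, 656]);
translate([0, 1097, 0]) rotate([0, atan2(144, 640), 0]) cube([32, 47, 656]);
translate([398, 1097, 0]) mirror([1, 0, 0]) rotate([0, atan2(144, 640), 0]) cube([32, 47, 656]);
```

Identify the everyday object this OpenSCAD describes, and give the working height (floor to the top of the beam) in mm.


A sawhorse. The overall height is 693 mm.

A beam across two mirrored pairs of raked legs — a sawhorse. The beam's underside is at z = 640 (matching the legs' vertical rise in atan2(144, 640)) and the beam is 53 mm tall, so its top is at 640 + 53 = 693 mm. The raked legs top out at the beam's underside, so that is the highest point.


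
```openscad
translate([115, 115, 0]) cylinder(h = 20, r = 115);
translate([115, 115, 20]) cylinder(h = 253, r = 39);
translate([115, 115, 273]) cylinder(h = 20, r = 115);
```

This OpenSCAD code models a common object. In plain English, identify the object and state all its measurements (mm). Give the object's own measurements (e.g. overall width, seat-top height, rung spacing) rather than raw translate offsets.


A spool: two coaxial disc flanges of radius 115 mm and thickness 20 mm, joined by a core cylinder of radius 39 mm and height 253 mm. The lower flange rests on z = 0 and the three cylinders share a vertical axis.


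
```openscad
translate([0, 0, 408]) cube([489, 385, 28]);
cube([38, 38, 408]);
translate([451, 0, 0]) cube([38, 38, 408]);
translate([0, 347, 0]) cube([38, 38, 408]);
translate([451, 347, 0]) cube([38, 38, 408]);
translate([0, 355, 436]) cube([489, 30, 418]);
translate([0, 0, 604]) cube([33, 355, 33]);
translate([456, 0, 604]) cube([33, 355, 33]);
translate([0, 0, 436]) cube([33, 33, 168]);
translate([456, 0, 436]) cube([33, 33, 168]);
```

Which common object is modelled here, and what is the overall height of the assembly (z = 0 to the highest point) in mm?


A chair. The overall height is 854 mm.

A slab on four corner posts with a tall panel at the back — a chair. The seat slab sits at z = 408 with thickness 28, and the 418 mm backrest starts at the seat top, so the overall height is 408 + 28 + 418 = 854 mm.


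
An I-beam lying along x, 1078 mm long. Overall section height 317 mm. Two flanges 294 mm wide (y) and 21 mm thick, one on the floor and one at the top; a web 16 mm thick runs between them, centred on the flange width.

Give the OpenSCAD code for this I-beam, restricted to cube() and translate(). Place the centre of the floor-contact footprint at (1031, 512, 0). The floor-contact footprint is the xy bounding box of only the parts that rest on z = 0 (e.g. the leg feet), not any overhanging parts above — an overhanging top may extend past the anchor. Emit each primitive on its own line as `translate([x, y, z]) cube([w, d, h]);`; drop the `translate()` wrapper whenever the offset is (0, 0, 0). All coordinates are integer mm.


translate([492, 365, 0]) cube([1078, 294, 21]);
translate([492, 504, 21]) cube([1078, 16, 275]);
translate([492, 365, 296]) cube([1078, 294, 21]);


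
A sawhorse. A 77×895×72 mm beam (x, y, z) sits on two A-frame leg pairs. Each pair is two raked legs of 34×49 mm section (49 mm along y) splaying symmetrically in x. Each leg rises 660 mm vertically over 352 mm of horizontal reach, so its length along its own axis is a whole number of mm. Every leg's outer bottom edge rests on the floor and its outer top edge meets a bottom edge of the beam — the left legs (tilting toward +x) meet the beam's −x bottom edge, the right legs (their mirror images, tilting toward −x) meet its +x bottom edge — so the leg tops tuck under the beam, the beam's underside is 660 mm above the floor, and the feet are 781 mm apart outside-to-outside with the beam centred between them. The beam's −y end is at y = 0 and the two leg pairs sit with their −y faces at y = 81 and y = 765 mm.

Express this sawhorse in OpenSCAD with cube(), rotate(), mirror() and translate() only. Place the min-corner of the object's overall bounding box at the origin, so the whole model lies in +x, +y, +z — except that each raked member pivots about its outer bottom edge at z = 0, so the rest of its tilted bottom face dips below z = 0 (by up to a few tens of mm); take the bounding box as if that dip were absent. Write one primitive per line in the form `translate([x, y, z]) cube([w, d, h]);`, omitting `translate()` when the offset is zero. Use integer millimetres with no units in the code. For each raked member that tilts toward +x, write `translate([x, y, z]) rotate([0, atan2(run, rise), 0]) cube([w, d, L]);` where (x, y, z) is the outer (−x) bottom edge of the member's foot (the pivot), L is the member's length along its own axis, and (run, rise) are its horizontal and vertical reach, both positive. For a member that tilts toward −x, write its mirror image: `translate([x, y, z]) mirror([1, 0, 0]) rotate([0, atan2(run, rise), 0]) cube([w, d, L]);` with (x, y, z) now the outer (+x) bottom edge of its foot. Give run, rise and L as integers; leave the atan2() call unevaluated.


translate([352, 0, 660]) cube([77, 895, 72]);
translate([0, 81, 0]) rotate([0, atan2(352, 660), 0]) cube([34, 49, 748]);
translate([781, 81, 0]) mirror([1, 0, 0]) rotate([0, atan2(352, 660), 0]) cube([34, 49, 748]);
translate([0, 765, 0]) rotate([0, atan2(352, 660), 0]) cube([34, 49, 748]);
translate([781, 765, 0]) mirror([1, 0, 0]) rotate([0, atan2(352, 660), 0]) cube([34, 49, 748]);


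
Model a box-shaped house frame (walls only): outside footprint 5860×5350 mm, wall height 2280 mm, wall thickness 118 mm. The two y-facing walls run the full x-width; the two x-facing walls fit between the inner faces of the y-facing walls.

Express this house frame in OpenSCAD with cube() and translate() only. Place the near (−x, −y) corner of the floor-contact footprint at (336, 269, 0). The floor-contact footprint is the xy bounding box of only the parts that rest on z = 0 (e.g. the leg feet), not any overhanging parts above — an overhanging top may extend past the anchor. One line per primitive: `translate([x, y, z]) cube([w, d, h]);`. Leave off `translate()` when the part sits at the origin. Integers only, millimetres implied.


translate([336, 269, 0]) cube([5860, 118, 2280]);
translate([336, 5501, 0]) cube([5860, 118, 2280]);
translate([336, 387, 0]) cube([118, 5114, 2280]);
translate([6078, 387, 0]) cube([118, 5114, 2280]);


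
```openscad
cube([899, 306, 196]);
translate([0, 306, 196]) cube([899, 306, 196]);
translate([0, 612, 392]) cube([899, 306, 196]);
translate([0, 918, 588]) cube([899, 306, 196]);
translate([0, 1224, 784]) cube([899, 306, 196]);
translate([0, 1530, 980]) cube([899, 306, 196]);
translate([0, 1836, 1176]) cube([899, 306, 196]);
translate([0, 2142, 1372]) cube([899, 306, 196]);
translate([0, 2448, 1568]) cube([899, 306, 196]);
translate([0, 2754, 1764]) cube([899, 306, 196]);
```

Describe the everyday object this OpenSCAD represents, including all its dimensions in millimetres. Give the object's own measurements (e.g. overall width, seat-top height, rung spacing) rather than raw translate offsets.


A straight staircase of 10 solid steps. Each step is 899 mm wide (x), 306 mm deep (y, the going) and 196 mm tall (the rise). The first step rests on the floor; each subsequent step sits one going further in +y and one rise higher in +z, directly behind and above the previous step with no overlap.


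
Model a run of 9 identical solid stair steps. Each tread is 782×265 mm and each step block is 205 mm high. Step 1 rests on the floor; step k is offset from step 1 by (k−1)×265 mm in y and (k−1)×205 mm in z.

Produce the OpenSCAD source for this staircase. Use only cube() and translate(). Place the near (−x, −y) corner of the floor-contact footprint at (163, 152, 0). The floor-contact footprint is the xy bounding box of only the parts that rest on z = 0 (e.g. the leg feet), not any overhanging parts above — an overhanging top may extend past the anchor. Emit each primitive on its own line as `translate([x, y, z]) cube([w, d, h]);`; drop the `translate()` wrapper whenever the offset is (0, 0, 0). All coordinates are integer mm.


translate([163, 152, 0]) cube([782, 265, 205]);
translate([163, 417, 205]) cube([782, 265, 205]);
translate([163, 682, 410]) cube([782, 265, 205]);
translate([163, 947, 615]) cube([782, 265, 205]);
translate([163, 1212, 820]) cube([782, 265, 205]);
translate([163, 1477, 1025]) cube([782, 265, 205]);
translate([163, 1742, 1230]) cube([782, 265, 205]);
translate([163, 2007, 1435]) cube([782, 265, 205]);
translate([163, 2272, 1640]) cube([782, 265, 205]);


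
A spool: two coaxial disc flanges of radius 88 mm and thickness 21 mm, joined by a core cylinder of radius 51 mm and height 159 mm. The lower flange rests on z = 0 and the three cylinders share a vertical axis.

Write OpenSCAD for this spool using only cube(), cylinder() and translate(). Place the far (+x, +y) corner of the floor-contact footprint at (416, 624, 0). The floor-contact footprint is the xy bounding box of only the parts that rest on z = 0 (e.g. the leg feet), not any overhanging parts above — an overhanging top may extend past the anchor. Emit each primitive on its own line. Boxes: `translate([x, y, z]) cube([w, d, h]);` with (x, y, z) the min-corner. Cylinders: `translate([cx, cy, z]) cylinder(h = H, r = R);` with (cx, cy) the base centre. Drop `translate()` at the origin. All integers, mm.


translate([328, 536, 0]) cylinder(h = 21, r = 88);
translate([328, 536, 21]) cylinder(h = 159, r = 51);
translate([328, 536, 180]) cylinder(h = 21, r = 88);


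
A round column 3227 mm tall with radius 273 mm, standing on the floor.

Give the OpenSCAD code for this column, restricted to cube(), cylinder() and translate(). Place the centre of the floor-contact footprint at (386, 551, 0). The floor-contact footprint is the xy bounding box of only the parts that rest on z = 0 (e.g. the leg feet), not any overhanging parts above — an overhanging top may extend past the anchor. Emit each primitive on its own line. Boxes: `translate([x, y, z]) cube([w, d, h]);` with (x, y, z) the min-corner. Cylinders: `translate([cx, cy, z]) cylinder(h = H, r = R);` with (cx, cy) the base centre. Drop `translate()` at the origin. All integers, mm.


translate([386, 551, 0]) cylinder(h = 3227, r = 273);


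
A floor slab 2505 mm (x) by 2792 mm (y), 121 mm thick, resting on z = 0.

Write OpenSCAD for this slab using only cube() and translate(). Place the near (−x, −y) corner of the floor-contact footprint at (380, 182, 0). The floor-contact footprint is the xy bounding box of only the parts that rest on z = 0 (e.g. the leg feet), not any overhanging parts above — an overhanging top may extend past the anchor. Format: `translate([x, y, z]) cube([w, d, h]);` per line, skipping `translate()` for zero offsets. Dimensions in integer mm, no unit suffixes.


translate([380, 182, 0]) cube([2505, 2792, 121]);


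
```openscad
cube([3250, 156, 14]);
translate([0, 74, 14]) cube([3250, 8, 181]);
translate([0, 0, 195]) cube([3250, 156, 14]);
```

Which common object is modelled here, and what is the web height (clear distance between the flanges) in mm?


An I-beam. The web height is 181 mm.

Two wide flanges with a thin centred web — an I-beam. Overall 209 mm minus two 14 mm flanges gives a web of 209 − 2·14 = 181 mm.


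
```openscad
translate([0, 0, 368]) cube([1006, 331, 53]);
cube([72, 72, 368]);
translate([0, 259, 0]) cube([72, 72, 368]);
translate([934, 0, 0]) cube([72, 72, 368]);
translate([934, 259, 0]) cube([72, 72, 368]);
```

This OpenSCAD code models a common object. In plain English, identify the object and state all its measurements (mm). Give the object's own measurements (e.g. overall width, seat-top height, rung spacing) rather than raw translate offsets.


A long wooden bench with a 1006 mm (x) × 331 mm (y) seat, 53 mm thick, its top surface 421 mm above the floor. Four 72 mm square legs at the seat corners, flush with the edges, run from z = 0 to the seat underside.


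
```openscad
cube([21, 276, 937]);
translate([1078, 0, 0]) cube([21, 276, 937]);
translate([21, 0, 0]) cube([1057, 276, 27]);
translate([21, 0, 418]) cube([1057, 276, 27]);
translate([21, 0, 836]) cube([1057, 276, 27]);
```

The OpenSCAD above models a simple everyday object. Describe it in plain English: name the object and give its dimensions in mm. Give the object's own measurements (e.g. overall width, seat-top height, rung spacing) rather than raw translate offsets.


An open bookshelf. Two side panels, each 21 mm thick, 276 mm deep and 937 mm tall, stand 1099 mm apart (outside-to-outside). Between them sit 3 shelves, each 27 mm thick and 276 mm deep, spanning the full gap between the sides. The bottom shelf rests on the floor (its underside at z = 0) and the clear gap between one shelf's top and the next shelf's underside is 391 mm.


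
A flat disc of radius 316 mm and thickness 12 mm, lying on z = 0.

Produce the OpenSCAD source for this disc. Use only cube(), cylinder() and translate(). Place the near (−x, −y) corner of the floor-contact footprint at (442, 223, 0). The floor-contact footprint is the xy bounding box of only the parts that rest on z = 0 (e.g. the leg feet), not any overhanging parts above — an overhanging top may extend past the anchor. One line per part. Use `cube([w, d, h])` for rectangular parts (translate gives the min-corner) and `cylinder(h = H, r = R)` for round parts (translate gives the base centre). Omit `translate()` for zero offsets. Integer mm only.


translate([758, 539, 0]) cylinder(h = 12, r = 316);


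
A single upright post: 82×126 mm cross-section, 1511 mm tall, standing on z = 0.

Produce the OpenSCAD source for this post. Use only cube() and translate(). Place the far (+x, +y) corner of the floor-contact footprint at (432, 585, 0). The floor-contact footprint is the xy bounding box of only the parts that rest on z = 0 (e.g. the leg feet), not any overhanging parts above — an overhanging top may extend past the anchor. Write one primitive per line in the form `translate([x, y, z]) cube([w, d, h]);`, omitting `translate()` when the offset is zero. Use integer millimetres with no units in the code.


translate([350, 459, 0]) cube([82, 126, 1511]);


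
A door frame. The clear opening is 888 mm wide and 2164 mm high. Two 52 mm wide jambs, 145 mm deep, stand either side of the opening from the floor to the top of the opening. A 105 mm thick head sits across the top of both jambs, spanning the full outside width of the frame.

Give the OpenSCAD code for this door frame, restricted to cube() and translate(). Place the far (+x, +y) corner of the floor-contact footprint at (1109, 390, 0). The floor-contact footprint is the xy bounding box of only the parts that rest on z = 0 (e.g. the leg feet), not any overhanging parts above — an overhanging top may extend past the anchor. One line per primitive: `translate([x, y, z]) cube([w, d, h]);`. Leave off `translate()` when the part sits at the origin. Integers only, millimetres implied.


translate([117, 245, 0]) cube([52, 145, 2164]);
translate([1057, 245, 0]) cube([52, 145, 2164]);
translate([117, 245, 2164]) cube([992, 145, 105]);


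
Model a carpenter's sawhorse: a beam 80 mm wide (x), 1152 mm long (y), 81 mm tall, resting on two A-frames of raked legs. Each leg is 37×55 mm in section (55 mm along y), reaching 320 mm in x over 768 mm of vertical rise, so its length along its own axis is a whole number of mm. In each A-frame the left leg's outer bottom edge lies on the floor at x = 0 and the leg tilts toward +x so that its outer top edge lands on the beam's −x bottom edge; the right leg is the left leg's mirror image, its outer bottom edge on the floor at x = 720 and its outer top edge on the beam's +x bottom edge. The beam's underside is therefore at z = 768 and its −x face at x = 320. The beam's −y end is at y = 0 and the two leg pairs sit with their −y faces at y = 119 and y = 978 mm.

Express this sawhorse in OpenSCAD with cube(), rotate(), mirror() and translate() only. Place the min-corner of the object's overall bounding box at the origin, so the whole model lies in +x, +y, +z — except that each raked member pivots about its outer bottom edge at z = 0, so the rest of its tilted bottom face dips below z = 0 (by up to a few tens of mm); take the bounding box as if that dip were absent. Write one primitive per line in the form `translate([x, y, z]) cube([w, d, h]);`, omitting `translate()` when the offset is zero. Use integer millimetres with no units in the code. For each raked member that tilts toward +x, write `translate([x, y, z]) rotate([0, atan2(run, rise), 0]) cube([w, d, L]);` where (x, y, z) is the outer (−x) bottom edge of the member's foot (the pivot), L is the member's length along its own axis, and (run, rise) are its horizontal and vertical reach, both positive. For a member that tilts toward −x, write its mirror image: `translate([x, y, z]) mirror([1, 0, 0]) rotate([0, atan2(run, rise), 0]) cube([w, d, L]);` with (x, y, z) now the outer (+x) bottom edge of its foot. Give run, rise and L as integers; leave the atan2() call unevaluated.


// leg length = √(320² + 768²) = 832
// right-leg outer foot x = 2·320 + 80 = 720
// beam min-corner = (320, 0, 768)
translate([320, 0, 768]) cube([80, 1152, 81]);
translate([0, 119, 0]) rotate([0, atan2(320, 768), 0]) cube([37, 55, 832]);
translate([720, 119, 0]) mirror([1, 0, 0]) rotate([0, atan2(320, 768), 0]) cube([37, 55, 832]);
translate([0, 978, 0]) rotate([0, atan2(320, 768), 0]) cube([37, 55, 832]);
translate([720, 978, 0]) mirror([1, 0, 0]) rotate([0, atan2(320, 768), 0]) cube([37, 55, 832]);


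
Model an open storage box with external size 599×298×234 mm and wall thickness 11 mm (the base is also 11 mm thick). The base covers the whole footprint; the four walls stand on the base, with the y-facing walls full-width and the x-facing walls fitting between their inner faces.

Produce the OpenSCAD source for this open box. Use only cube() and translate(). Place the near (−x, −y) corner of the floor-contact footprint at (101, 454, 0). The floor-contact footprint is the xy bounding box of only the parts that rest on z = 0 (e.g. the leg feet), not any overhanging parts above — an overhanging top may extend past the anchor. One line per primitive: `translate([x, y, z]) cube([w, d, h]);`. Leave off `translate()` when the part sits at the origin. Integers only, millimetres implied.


translate([101, 454, 0]) cube([599, 298, 11]);
translate([101, 454, 11]) cube([599, 11, 223]);
translate([101, 741, 11]) cube([599, 11, 223]);
translate([101, 465, 11]) cube([11, 276, 223]);
translate([689, 465, 11]) cube([11, 276, 223]);


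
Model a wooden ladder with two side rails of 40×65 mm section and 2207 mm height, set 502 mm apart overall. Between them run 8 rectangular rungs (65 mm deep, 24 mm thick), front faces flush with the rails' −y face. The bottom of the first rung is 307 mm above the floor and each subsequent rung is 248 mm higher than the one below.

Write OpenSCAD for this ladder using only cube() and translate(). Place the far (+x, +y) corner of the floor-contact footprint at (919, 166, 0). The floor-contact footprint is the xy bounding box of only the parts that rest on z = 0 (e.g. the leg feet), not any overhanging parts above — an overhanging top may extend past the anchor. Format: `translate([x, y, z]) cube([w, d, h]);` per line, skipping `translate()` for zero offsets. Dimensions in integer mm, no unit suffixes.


translate([417, 101, 0]) cube([40, 65, 2207]);
translate([879, 101, 0]) cube([40, 65, 2207]);
translate([457, 101, 307]) cube([422, 65, 24]);
translate([457, 101, 555]) cube([422, 65, 24]);
translate([457, 101, 803]) cube([422, 65, 24]);
translate([457, 101, 1051]) cube([422, 65, 24]);
translate([457, 101, 1299]) cube([422, 65, 24]);
translate([457, 101, 1547]) cube([422, 65, 24]);
translate([457, 101, 1795]) cube([422, 65, 24]);
translate([457, 101, 2043]) cube([422, 65, 24]);


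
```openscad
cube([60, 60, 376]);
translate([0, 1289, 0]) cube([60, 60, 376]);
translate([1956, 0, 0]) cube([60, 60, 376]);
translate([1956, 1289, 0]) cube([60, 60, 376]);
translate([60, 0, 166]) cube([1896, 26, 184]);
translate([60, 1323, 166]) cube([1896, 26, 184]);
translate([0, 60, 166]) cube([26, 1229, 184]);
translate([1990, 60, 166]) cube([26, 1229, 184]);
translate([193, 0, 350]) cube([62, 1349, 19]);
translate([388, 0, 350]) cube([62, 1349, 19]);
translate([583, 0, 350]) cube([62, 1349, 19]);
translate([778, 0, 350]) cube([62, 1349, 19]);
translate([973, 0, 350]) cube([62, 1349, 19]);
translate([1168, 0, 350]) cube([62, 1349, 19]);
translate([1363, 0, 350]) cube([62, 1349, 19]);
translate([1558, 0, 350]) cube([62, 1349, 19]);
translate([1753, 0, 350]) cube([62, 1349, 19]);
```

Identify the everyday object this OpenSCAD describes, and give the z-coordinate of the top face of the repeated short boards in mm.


A bed frame. The slat-top height is 369 mm.

Four posts, four rails, and a row of slats — a bed frame. Slats sit on the rails at z = 166 + 184 = 350; with slat thickness 19, the top is 369 mm.


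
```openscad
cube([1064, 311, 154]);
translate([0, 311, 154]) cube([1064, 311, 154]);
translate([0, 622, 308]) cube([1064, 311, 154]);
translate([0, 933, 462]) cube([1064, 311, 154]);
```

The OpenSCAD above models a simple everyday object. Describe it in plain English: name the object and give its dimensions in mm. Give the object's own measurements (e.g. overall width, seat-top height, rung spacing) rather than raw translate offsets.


A straight staircase of 4 solid steps. Each step is 1064 mm wide (x), 311 mm deep (y, the going) and 154 mm tall (the rise). The first step rests on the floor; each subsequent step sits one going further in +y and one rise higher in +z, directly behind and above the previous step with no overlap.


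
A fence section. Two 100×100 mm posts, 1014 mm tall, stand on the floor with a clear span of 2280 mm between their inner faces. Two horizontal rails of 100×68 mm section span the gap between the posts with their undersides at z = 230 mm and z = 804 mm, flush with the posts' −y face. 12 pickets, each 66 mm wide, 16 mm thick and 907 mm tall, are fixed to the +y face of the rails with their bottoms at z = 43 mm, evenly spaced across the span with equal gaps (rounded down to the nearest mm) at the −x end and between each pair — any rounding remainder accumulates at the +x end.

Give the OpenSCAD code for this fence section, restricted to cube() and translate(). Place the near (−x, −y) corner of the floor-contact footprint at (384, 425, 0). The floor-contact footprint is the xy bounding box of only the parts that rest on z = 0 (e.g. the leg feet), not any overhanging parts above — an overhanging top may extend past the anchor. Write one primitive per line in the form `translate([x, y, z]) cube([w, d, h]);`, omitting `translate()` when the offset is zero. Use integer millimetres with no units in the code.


translate([384, 425, 0]) cube([100, 100, 1014]);
translate([2764, 425, 0]) cube([100, 100, 1014]);
translate([484, 425, 230]) cube([2280, 100, 68]);
translate([484, 425, 804]) cube([2280, 100, 68]);
translate([598, 525, 43]) cube([66, 16, 907]);
translate([778, 525, 43]) cube([66, 16, 907]);
translate([958, 525, 43]) cube([66, 16, 907]);
translate([1138, 525, 43]) cube([66, 16, 907]);
translate([1318, 525, 43]) cube([66, 16, 907]);
translate([1498, 525, 43]) cube([66, 16, 907]);
translate([1678, 525, 43]) cube([66, 16, 907]);
translate([1858, 525, 43]) cube([66, 16, 907]);
translate([2038, 525, 43]) cube([66, 16, 907]);
translate([2218, 525, 43]) cube([66, 16, 907]);
translate([2398, 525, 43]) cube([66, 16, 907]);
translate([2578, 525, 43]) cube([66, 16, 907]);


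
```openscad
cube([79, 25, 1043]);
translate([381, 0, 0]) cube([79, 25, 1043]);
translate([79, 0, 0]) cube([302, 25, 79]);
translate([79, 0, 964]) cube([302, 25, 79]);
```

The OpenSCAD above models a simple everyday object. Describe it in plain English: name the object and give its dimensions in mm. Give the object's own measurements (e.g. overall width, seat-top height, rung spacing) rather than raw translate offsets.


A rectangular picture frame lying in the x–z plane (depth along y). The opening is 302 mm wide (x) by 885 mm tall (z), surrounded by a border 79 mm wide on all four sides. The frame is 25 mm deep and is made of two full-height vertical stiles with two horizontal rails fitted between them.


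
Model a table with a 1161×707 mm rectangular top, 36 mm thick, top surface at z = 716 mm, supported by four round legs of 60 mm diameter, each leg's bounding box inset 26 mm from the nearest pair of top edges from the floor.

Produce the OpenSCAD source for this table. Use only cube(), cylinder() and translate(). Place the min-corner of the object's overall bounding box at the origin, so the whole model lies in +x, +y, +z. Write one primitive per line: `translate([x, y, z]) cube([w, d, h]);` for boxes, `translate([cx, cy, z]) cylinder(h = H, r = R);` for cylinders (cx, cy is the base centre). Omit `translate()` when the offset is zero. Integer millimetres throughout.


translate([0, 0, 680]) cube([1161, 707, 36]);
translate([56, 56, 0]) cylinder(h = 680, r = 30);
translate([1105, 56, 0]) cylinder(h = 680, r = 30);
translate([56, 651, 0]) cylinder(h = 680, r = 30);
translate([1105, 651, 0]) cylinder(h = 680, r = 30);


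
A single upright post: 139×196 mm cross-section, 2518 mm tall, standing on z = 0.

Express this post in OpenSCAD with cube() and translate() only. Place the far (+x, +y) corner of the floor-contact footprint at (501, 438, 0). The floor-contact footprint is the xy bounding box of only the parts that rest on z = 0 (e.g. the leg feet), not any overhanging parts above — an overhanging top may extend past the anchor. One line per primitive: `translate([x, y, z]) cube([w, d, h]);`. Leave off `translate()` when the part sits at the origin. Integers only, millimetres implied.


translate([362, 242, 0]) cube([139, 196, 2518]);


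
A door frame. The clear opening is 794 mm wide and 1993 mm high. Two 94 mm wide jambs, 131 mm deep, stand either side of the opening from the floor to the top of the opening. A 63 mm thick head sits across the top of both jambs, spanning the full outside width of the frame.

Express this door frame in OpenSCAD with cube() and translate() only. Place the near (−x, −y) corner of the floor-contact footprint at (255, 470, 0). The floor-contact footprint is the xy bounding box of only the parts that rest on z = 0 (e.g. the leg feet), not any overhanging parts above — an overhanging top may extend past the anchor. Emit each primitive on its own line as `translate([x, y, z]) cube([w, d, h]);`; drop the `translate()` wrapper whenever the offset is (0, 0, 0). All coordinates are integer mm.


translate([255, 470, 0]) cube([94, 131, 1993]);
translate([1143, 470, 0]) cube([94, 131, 1993]);
translate([255, 470, 1993]) cube([982, 131, 63]);
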